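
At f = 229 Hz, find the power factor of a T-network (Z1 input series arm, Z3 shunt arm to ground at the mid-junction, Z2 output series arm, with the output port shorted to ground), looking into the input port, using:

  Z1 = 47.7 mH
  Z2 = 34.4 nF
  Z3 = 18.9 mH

Step 1 — Angular frequency: ω = 2π·f = 2π·229 = 1439 rad/s.
Step 2 — Component impedances:
  Z1: Z = jωL = j·1439·0.0477 = 0 + j68.63 Ω
  Z2: Z = 1/(jωC) = -j/(ω·C) = 0 - j2.02e+04 Ω
  Z3: Z = jωL = j·1439·0.0189 = 0 + j27.19 Ω
Step 3 — With the output port shorted to ground, the output series arm Z2 runs from the junction to ground; the shunt arm Z3 also runs from the junction to ground. They appear in parallel: Z3 || Z2 = 0 + j27.23 Ω.
Step 4 — Series with input arm Z1: Z_in = Z1 + (Z3 || Z2) = 0 + j95.86 Ω = 95.86∠90.0° Ω.
Step 5 — Power factor: PF = cos(φ) = Re(Z)/|Z| = 0/95.86 = 0.
Step 6 — Type: Im(Z) = 95.86 ⇒ lagging (phase φ = 90.0°).

PF = 0 (lagging, φ = 90.0°)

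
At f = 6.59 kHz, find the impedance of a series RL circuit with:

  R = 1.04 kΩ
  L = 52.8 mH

Step 1 — Angular frequency: ω = 2π·f = 2π·6590 = 4.141e+04 rad/s.
Step 2 — Component impedances:
  R: Z = R = 1040 Ω
  L: Z = jωL = j·4.141e+04·0.0528 = 0 + j2186 Ω
Step 3 — Series combination: Z_total = R + L = 1040 + j2186 Ω = 2421∠64.6° Ω.

Z = 1040 + j2186 Ω = 2421∠64.6° Ω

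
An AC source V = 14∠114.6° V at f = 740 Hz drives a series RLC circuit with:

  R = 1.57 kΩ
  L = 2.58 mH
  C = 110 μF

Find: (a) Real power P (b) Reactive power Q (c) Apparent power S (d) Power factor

Step 1 — Angular frequency: ω = 2π·f = 2π·740 = 4650 rad/s.
Step 2 — Component impedances:
  R: Z = R = 1570 Ω
  L: Z = jωL = j·4650·0.00258 = 0 + j12 Ω
  C: Z = 1/(jωC) = -j/(ω·C) = 0 - j1.955 Ω
Step 3 — Series combination: Z_total = R + L + C = 1570 + j10.04 Ω = 1570∠0.4° Ω.
Step 4 — Source phasor: V = 14∠114.6° V = -5.828 + j12.73 V.
Step 5 — Current: I = V / Z = -0.00366 + j0.008131 A = 0.008917∠114.2° A.
Step 6 — Complex power: S = V·I* = 0.1248 + j0.0007984 VA.
Step 7 — Real power: P = Re(S) = 0.1248 W.
Step 8 — Reactive power: Q = Im(S) = 0.0007984 VAR.
Step 9 — Apparent power: |S| = 0.1248 VA.
Step 10 — Power factor: PF = P/|S| = 1 (lagging).

(a) P = 0.1248 W  (b) Q = 0.0007984 VAR  (c) S = 0.1248 VA  (d) PF = 1 (lagging)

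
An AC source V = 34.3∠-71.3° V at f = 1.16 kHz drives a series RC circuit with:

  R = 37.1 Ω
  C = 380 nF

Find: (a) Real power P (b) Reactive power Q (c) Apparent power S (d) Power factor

Step 1 — Angular frequency: ω = 2π·f = 2π·1160 = 7288 rad/s.
Step 2 — Component impedances:
  R: Z = R = 37.1 Ω
  C: Z = 1/(jωC) = -j/(ω·C) = 0 - j361.1 Ω
Step 3 — Series combination: Z_total = R + C = 37.1 - j361.1 Ω = 363∠-84.1° Ω.
Step 4 — Source phasor: V = 34.3∠-71.3° V = 11 - j32.49 V.
Step 5 — Current: I = V / Z = 0.09214 + j0.02099 A = 0.0945∠12.8° A.
Step 6 — Complex power: S = V·I* = 0.3313 - j3.224 VA.
Step 7 — Real power: P = Re(S) = 0.3313 W.
Step 8 — Reactive power: Q = Im(S) = -3.224 VAR.
Step 9 — Apparent power: |S| = 3.241 VA.
Step 10 — Power factor: PF = P/|S| = 0.1022 (leading).

(a) P = 0.3313 W  (b) Q = -3.224 VAR  (c) S = 3.241 VA  (d) PF = 0.1022 (leading)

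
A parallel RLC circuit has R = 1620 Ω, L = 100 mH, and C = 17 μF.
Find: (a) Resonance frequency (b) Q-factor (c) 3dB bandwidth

Step 1 — Resonance: ω₀ = 1/√(LC) = 1/√(0.1·1.7e-05) = 767 rad/s.
Step 2 — f₀ = ω₀/(2π) = 122.1 Hz.
Step 3 — Parallel Q: Q = R/(ω₀L) = 1620/(767·0.1) = 21.12.
Step 4 — Bandwidth: Δω = ω₀/Q = 36.31 rad/s; BW = Δω/(2π) = 5.779 Hz.

(a) f₀ = 122.1 Hz  (b) Q = 21.12  (c) BW = 5.779 Hz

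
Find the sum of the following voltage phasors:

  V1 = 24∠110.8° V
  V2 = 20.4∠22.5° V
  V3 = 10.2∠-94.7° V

Step 1 — Convert each phasor to rectangular form:
  V1 = 24·(cos(110.8°) + j·sin(110.8°)) = -8.523 + j22.44 V
  V2 = 20.4·(cos(22.5°) + j·sin(22.5°)) = 18.85 + j7.807 V
  V3 = 10.2·(cos(-94.7°) + j·sin(-94.7°)) = -0.8358 - j10.17 V
Step 2 — Sum components: V_total = 9.489 + j20.08 V.
Step 3 — Convert to polar: |V_total| = 22.21 V, ∠V_total = 64.7°.

V_total = 22.21∠64.7° V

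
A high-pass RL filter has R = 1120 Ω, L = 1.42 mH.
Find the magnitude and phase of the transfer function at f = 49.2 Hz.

Step 1 — Angular frequency: ω = 2π·49.2 = 309.1 rad/s.
Step 2 — Transfer function: H(jω) = jωL/(R + jωL).
Step 3 — Numerator jωL = j·0.439; denominator R + jωL = 1120 + j0.439.
Step 4 — H = 1.536e-07 + j0.0003919.
Step 5 — Magnitude: |H| = 0.0003919 (-68.1 dB); phase: φ = 90.0°.

|H| = 0.0003919 (-68.1 dB), φ = 90.0°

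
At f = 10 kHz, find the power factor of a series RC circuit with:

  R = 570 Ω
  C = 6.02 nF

Step 1 — Angular frequency: ω = 2π·f = 2π·1e+04 = 6.283e+04 rad/s.
Step 2 — Component impedances:
  R: Z = R = 570 Ω
  C: Z = 1/(jωC) = -j/(ω·C) = 0 - j2644 Ω
Step 3 — Series combination: Z_total = R + C = 570 - j2644 Ω = 2705∠-77.8° Ω.
Step 4 — Power factor: PF = cos(φ) = Re(Z)/|Z| = 570/2704.5 = 0.2108.
Step 5 — Type: Im(Z) = -2644 ⇒ leading (phase φ = -77.8°).

PF = 0.2108 (leading, φ = -77.8°)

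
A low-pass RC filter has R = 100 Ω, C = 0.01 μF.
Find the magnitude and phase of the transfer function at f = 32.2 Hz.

Step 1 — Angular frequency: ω = 2π·32.2 = 202.3 rad/s.
Step 2 — Transfer function: H(jω) = 1/(1 + jωRC).
Step 3 — Denominator: 1 + jωRC = 1 + j·202.3·100·1e-08 = 1 + j0.0002023.
Step 4 — H = 1 - j0.0002023.
Step 5 — Magnitude: |H| = 1 (-0.0 dB); phase: φ = -0.0°.

|H| = 1 (-0.0 dB), φ = -0.0°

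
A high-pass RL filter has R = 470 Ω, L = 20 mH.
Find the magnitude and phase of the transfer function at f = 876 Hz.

Step 1 — Angular frequency: ω = 2π·876 = 5504 rad/s.
Step 2 — Transfer function: H(jω) = jωL/(R + jωL).
Step 3 — Numerator jωL = j·110.1; denominator R + jωL = 470 + j110.1.
Step 4 — H = 0.052 + j0.222.
Step 5 — Magnitude: |H| = 0.228 (-12.8 dB); phase: φ = 76.8°.

|H| = 0.228 (-12.8 dB), φ = 76.8°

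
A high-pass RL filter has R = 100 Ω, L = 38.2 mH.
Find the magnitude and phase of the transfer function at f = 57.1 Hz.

Step 1 — Angular frequency: ω = 2π·57.1 = 358.8 rad/s.
Step 2 — Transfer function: H(jω) = jωL/(R + jωL).
Step 3 — Numerator jωL = j·13.71; denominator R + jωL = 100 + j13.71.
Step 4 — H = 0.01844 + j0.1345.
Step 5 — Magnitude: |H| = 0.1358 (-17.3 dB); phase: φ = 82.2°.

|H| = 0.1358 (-17.3 dB), φ = 82.2°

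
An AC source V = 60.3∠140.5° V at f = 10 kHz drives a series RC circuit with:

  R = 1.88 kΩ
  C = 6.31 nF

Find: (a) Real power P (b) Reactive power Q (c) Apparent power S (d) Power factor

Step 1 — Angular frequency: ω = 2π·f = 2π·1e+04 = 6.283e+04 rad/s.
Step 2 — Component impedances:
  R: Z = R = 1880 Ω
  C: Z = 1/(jωC) = -j/(ω·C) = 0 - j2522 Ω
Step 3 — Series combination: Z_total = R + C = 1880 - j2522 Ω = 3146∠-53.3° Ω.
Step 4 — Source phasor: V = 60.3∠140.5° V = -46.53 + j38.36 V.
Step 5 — Current: I = V / Z = -0.01861 - j0.004572 A = 0.01917∠-166.2° A.
Step 6 — Complex power: S = V·I* = 0.6908 - j0.9267 VA.
Step 7 — Real power: P = Re(S) = 0.6908 W.
Step 8 — Reactive power: Q = Im(S) = -0.9267 VAR.
Step 9 — Apparent power: |S| = 1.156 VA.
Step 10 — Power factor: PF = P/|S| = 0.5976 (leading).

(a) P = 0.6908 W  (b) Q = -0.9267 VAR  (c) S = 1.156 VA  (d) PF = 0.5976 (leading)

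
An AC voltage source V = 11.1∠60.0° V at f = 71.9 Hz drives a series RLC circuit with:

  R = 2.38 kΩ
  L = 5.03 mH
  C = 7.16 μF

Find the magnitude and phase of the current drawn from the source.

Step 1 — Angular frequency: ω = 2π·f = 2π·71.9 = 451.8 rad/s.
Step 2 — Component impedances:
  R: Z = R = 2380 Ω
  L: Z = jωL = j·451.8·0.00503 = 0 + j2.272 Ω
  C: Z = 1/(jωC) = -j/(ω·C) = 0 - j309.2 Ω
Step 3 — Series combination: Z_total = R + L + C = 2380 - j306.9 Ω = 2400∠-7.3° Ω.
Step 4 — Source phasor: V = 11.1∠60.0° V = 5.55 + j9.613 V.
Step 5 — Ohm's law: I = V / Z_total = (5.55 + j9.613) / (2380 - j306.9) = 0.001782 + j0.004269 A.
Step 6 — Convert to polar: |I| = 0.004626 A, ∠I = 67.3°.

I = 0.004626∠67.3° A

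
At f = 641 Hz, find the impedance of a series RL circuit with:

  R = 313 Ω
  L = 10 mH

Step 1 — Angular frequency: ω = 2π·f = 2π·641 = 4028 rad/s.
Step 2 — Component impedances:
  R: Z = R = 313 Ω
  L: Z = jωL = j·4028·0.01 = 0 + j40.28 Ω
Step 3 — Series combination: Z_total = R + L = 313 + j40.28 Ω = 315.6∠7.3° Ω.

Z = 313 + j40.28 Ω = 315.6∠7.3° Ω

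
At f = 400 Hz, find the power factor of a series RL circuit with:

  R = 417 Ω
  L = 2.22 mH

Step 1 — Angular frequency: ω = 2π·f = 2π·400 = 2513 rad/s.
Step 2 — Component impedances:
  R: Z = R = 417 Ω
  L: Z = jωL = j·2513·0.00222 = 0 + j5.579 Ω
Step 3 — Series combination: Z_total = R + L = 417 + j5.579 Ω = 417∠0.8° Ω.
Step 4 — Power factor: PF = cos(φ) = Re(Z)/|Z| = 417/417.04 = 0.9999.
Step 5 — Type: Im(Z) = 5.579 ⇒ lagging (phase φ = 0.8°).

PF = 0.9999 (lagging, φ = 0.8°)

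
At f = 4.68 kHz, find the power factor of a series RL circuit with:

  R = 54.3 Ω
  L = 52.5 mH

Step 1 — Angular frequency: ω = 2π·f = 2π·4680 = 2.941e+04 rad/s.
Step 2 — Component impedances:
  R: Z = R = 54.3 Ω
  L: Z = jωL = j·2.941e+04·0.0525 = 0 + j1544 Ω
Step 3 — Series combination: Z_total = R + L = 54.3 + j1544 Ω = 1545∠88.0° Ω.
Step 4 — Power factor: PF = cos(φ) = Re(Z)/|Z| = 54.3/1545 = 0.03515.
Step 5 — Type: Im(Z) = 1544 ⇒ lagging (phase φ = 88.0°).

PF = 0.03515 (lagging, φ = 88.0°)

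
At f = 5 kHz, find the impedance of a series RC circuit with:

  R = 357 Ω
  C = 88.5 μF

Step 1 — Angular frequency: ω = 2π·f = 2π·5000 = 3.142e+04 rad/s.
Step 2 — Component impedances:
  R: Z = R = 357 Ω
  C: Z = 1/(jωC) = -j/(ω·C) = 0 - j0.3597 Ω
Step 3 — Series combination: Z_total = R + C = 357 - j0.3597 Ω = 357∠-0.1° Ω.

Z = 357 - j0.3597 Ω = 357∠-0.1° Ω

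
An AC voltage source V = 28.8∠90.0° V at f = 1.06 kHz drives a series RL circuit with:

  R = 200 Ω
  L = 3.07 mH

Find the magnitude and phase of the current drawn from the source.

Step 1 — Angular frequency: ω = 2π·f = 2π·1060 = 6660 rad/s.
Step 2 — Component impedances:
  R: Z = R = 200 Ω
  L: Z = jωL = j·6660·0.00307 = 0 + j20.45 Ω
Step 3 — Series combination: Z_total = R + L = 200 + j20.45 Ω = 201∠5.8° Ω.
Step 4 — Source phasor: V = 28.8∠90.0° V = 0 + j28.8 V.
Step 5 — Ohm's law: I = V / Z_total = (0 + j28.8) / (200 + j20.45) = 0.01457 + j0.1425 A.
Step 6 — Convert to polar: |I| = 0.1433 A, ∠I = 84.2°.

I = 0.1433∠84.2° A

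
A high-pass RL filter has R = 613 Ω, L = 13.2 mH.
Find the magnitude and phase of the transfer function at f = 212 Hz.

Step 1 — Angular frequency: ω = 2π·212 = 1332 rad/s.
Step 2 — Transfer function: H(jω) = jωL/(R + jωL).
Step 3 — Numerator jωL = j·17.58; denominator R + jωL = 613 + j17.58.
Step 4 — H = 0.0008221 + j0.02866.
Step 5 — Magnitude: |H| = 0.02867 (-30.9 dB); phase: φ = 88.4°.

|H| = 0.02867 (-30.9 dB), φ = 88.4°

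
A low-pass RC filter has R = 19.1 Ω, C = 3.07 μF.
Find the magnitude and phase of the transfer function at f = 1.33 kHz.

Step 1 — Angular frequency: ω = 2π·1330 = 8357 rad/s.
Step 2 — Transfer function: H(jω) = 1/(1 + jωRC).
Step 3 — Denominator: 1 + jωRC = 1 + j·8357·19.1·3.07e-06 = 1 + j0.49.
Step 4 — H = 0.8064 - j0.3951.
Step 5 — Magnitude: |H| = 0.898 (-0.9 dB); phase: φ = -26.1°.

|H| = 0.898 (-0.9 dB), φ = -26.1°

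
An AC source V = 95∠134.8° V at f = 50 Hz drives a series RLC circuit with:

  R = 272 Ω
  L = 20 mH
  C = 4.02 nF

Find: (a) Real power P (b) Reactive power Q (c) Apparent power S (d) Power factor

Step 1 — Angular frequency: ω = 2π·f = 2π·50 = 314.2 rad/s.
Step 2 — Component impedances:
  R: Z = R = 272 Ω
  L: Z = jωL = j·314.2·0.02 = 0 + j6.283 Ω
  C: Z = 1/(jωC) = -j/(ω·C) = 0 - j7.918e+05 Ω
Step 3 — Series combination: Z_total = R + L + C = 272 - j7.918e+05 Ω = 7.918e+05∠-90.0° Ω.
Step 4 — Source phasor: V = 95∠134.8° V = -66.94 + j67.41 V.
Step 5 — Current: I = V / Z = -8.516e-05 - j8.451e-05 A = 0.00012∠-135.2° A.
Step 6 — Complex power: S = V·I* = 3.915e-06 - j0.0114 VA.
Step 7 — Real power: P = Re(S) = 3.915e-06 W.
Step 8 — Reactive power: Q = Im(S) = -0.0114 VAR.
Step 9 — Apparent power: |S| = 0.0114 VA.
Step 10 — Power factor: PF = P/|S| = 0.0003435 (leading).

(a) P = 3.915e-06 W  (b) Q = -0.0114 VAR  (c) S = 0.0114 VA  (d) PF = 0.0003435 (leading)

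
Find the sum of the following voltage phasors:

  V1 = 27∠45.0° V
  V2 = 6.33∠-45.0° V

Step 1 — Convert each phasor to rectangular form:
  V1 = 27·(cos(45.0°) + j·sin(45.0°)) = 19.09 + j19.09 V
  V2 = 6.33·(cos(-45.0°) + j·sin(-45.0°)) = 4.476 - j4.476 V
Step 2 — Sum components: V_total = 23.57 + j14.62 V.
Step 3 — Convert to polar: |V_total| = 27.73 V, ∠V_total = 31.8°.

V_total = 27.73∠31.8° V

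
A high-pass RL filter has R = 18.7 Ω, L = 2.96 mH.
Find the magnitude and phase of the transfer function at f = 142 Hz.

Step 1 — Angular frequency: ω = 2π·142 = 892.2 rad/s.
Step 2 — Transfer function: H(jω) = jωL/(R + jωL).
Step 3 — Numerator jωL = j·2.641; denominator R + jωL = 18.7 + j2.641.
Step 4 — H = 0.01956 + j0.1385.
Step 5 — Magnitude: |H| = 0.1398 (-17.1 dB); phase: φ = 82.0°.

|H| = 0.1398 (-17.1 dB), φ = 82.0°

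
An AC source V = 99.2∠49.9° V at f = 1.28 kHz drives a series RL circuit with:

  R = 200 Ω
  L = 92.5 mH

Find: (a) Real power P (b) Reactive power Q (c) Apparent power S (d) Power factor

Step 1 — Angular frequency: ω = 2π·f = 2π·1280 = 8042 rad/s.
Step 2 — Component impedances:
  R: Z = R = 200 Ω
  L: Z = jωL = j·8042·0.0925 = 0 + j743.9 Ω
Step 3 — Series combination: Z_total = R + L = 200 + j743.9 Ω = 770.3∠75.0° Ω.
Step 4 — Source phasor: V = 99.2∠49.9° V = 63.9 + j75.88 V.
Step 5 — Current: I = V / Z = 0.1167 - j0.05453 A = 0.1288∠-25.1° A.
Step 6 — Complex power: S = V·I* = 3.317 + j12.34 VA.
Step 7 — Real power: P = Re(S) = 3.317 W.
Step 8 — Reactive power: Q = Im(S) = 12.34 VAR.
Step 9 — Apparent power: |S| = 12.77 VA.
Step 10 — Power factor: PF = P/|S| = 0.2596 (lagging).

(a) P = 3.317 W  (b) Q = 12.34 VAR  (c) S = 12.77 VA  (d) PF = 0.2596 (lagging)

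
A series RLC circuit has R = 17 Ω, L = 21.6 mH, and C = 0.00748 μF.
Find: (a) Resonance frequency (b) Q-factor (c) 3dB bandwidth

Step 1 — Resonance condition Im(Z)=0 gives ω₀ = 1/√(LC).
Step 2 — ω₀ = 1/√(0.0216·7.48e-09) = 7.867e+04 rad/s.
Step 3 — f₀ = ω₀/(2π) = 1.252e+04 Hz.
Step 4 — Series Q: Q = ω₀L/R = 7.867e+04·0.0216/17 = 99.96.
Step 5 — 3dB bandwidth: Δω = ω₀/Q = 787 rad/s; BW = Δω/(2π) = 125.3 Hz.

(a) f₀ = 1.252e+04 Hz  (b) Q = 99.96  (c) BW = 125.3 Hz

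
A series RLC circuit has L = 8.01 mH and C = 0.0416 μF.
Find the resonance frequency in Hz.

Step 1 — Resonance condition Im(Z)=0 gives ω₀ = 1/√(LC).
Step 2 — ω₀ = 1/√(0.00801·4.16e-08) = 5.478e+04 rad/s.
Step 3 — f₀ = ω₀/(2π) = 8719 Hz.

f₀ = 8719 Hz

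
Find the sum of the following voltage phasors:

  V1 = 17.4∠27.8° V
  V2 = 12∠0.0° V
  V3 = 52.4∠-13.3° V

Step 1 — Convert each phasor to rectangular form:
  V1 = 17.4·(cos(27.8°) + j·sin(27.8°)) = 15.39 + j8.115 V
  V2 = 12·(cos(0.0°) + j·sin(0.0°)) = 12 V
  V3 = 52.4·(cos(-13.3°) + j·sin(-13.3°)) = 50.99 - j12.05 V
Step 2 — Sum components: V_total = 78.39 - j3.939 V.
Step 3 — Convert to polar: |V_total| = 78.49 V, ∠V_total = -2.9°.

V_total = 78.49∠-2.9° V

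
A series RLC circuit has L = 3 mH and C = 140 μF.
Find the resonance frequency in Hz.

Step 1 — Resonance condition Im(Z)=0 gives ω₀ = 1/√(LC).
Step 2 — ω₀ = 1/√(0.003·0.00014) = 1543 rad/s.
Step 3 — f₀ = ω₀/(2π) = 245.6 Hz.

f₀ = 245.6 Hz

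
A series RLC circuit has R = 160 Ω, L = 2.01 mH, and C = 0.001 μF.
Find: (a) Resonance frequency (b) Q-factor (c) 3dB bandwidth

Step 1 — Resonance: ω₀ = 1/√(LC) = 1/√(0.00201·1e-09) = 7.053e+05 rad/s.
Step 2 — f₀ = ω₀/(2π) = 1.123e+05 Hz.
Step 3 — Series Q: Q = ω₀L/R = 7.053e+05·0.00201/160 = 8.861.
Step 4 — Bandwidth: Δω = ω₀/Q = 7.96e+04 rad/s; BW = Δω/(2π) = 1.267e+04 Hz.

(a) f₀ = 1.123e+05 Hz  (b) Q = 8.861  (c) BW = 1.267e+04 Hz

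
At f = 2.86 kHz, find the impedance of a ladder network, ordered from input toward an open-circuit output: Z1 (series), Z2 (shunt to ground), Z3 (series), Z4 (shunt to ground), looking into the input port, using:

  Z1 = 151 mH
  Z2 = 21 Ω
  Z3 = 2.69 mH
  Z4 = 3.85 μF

Step 1 — Angular frequency: ω = 2π·f = 2π·2860 = 1.797e+04 rad/s.
Step 2 — Component impedances:
  Z1: Z = jωL = j·1.797e+04·0.151 = 0 + j2713 Ω
  Z2: Z = R = 21 Ω
  Z3: Z = jωL = j·1.797e+04·0.00269 = 0 + j48.34 Ω
  Z4: Z = 1/(jωC) = -j/(ω·C) = 0 - j14.45 Ω
Step 3 — Ladder network (open output): work backward from the far end, alternating series and parallel combinations. Z_in = 15.17 + j2723 Ω = 2723∠89.7° Ω.

Z = 15.17 + j2723 Ω = 2723∠89.7° Ω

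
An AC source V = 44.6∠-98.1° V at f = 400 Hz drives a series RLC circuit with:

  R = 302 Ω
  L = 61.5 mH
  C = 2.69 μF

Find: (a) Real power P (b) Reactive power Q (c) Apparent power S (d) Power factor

Step 1 — Angular frequency: ω = 2π·f = 2π·400 = 2513 rad/s.
Step 2 — Component impedances:
  R: Z = R = 302 Ω
  L: Z = jωL = j·2513·0.0615 = 0 + j154.6 Ω
  C: Z = 1/(jωC) = -j/(ω·C) = 0 - j147.9 Ω
Step 3 — Series combination: Z_total = R + L + C = 302 + j6.653 Ω = 302.1∠1.3° Ω.
Step 4 — Source phasor: V = 44.6∠-98.1° V = -6.284 - j44.16 V.
Step 5 — Current: I = V / Z = -0.02402 - j0.1457 A = 0.1476∠-99.4° A.
Step 6 — Complex power: S = V·I* = 6.583 + j0.145 VA.
Step 7 — Real power: P = Re(S) = 6.583 W.
Step 8 — Reactive power: Q = Im(S) = 0.145 VAR.
Step 9 — Apparent power: |S| = 6.585 VA.
Step 10 — Power factor: PF = P/|S| = 0.9998 (lagging).

(a) P = 6.583 W  (b) Q = 0.145 VAR  (c) S = 6.585 VA  (d) PF = 0.9998 (lagging)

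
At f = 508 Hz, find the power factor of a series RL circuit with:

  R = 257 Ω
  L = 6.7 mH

Step 1 — Angular frequency: ω = 2π·f = 2π·508 = 3192 rad/s.
Step 2 — Component impedances:
  R: Z = R = 257 Ω
  L: Z = jωL = j·3192·0.0067 = 0 + j21.39 Ω
Step 3 — Series combination: Z_total = R + L = 257 + j21.39 Ω = 257.9∠4.8° Ω.
Step 4 — Power factor: PF = cos(φ) = Re(Z)/|Z| = 257/257.888 = 0.9966.
Step 5 — Type: Im(Z) = 21.39 ⇒ lagging (phase φ = 4.8°).

PF = 0.9966 (lagging, φ = 4.8°)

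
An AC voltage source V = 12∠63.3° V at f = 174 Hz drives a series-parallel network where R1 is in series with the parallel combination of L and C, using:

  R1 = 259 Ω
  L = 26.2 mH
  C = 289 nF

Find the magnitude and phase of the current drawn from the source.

Step 1 — Angular frequency: ω = 2π·f = 2π·174 = 1093 rad/s.
Step 2 — Component impedances:
  R1: Z = R = 259 Ω
  L: Z = jωL = j·1093·0.0262 = 0 + j28.64 Ω
  C: Z = 1/(jωC) = -j/(ω·C) = 0 - j3165 Ω
Step 3 — Parallel branch: L || C = 1/(1/L + 1/C) = 0 + j28.91 Ω.
Step 4 — Series with R1: Z_total = R1 + (L || C) = 259 + j28.91 Ω = 260.6∠6.4° Ω.
Step 5 — Source phasor: V = 12∠63.3° V = 5.392 + j10.72 V.
Step 6 — Ohm's law: I = V / Z_total = (5.392 + j10.72) / (259 + j28.91) = 0.02512 + j0.03859 A.
Step 7 — Convert to polar: |I| = 0.04605 A, ∠I = 56.9°.

I = 0.04605∠56.9° A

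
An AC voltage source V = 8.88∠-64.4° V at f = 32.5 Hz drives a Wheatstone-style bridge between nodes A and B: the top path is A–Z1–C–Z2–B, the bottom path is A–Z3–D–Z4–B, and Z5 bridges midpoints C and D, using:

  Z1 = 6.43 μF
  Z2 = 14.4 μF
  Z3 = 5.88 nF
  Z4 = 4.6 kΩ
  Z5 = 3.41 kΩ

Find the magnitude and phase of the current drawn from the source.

Step 1 — Angular frequency: ω = 2π·f = 2π·32.5 = 204.2 rad/s.
Step 2 — Component impedances:
  Z1: Z = 1/(jωC) = -j/(ω·C) = 0 - j761.6 Ω
  Z2: Z = 1/(jωC) = -j/(ω·C) = 0 - j340.1 Ω
  Z3: Z = 1/(jωC) = -j/(ω·C) = 0 - j8.328e+05 Ω
  Z4: Z = R = 4600 Ω
  Z5: Z = R = 3410 Ω
Step 3 — Bridge requires nodal analysis (the Z5 bridge couples midpoints C and D, so the two paths cannot be reduced to a simple series/parallel combination). Setting node B to ground and injecting 1 A at node A, the 3-node admittance system at A, C, D solves to V_A = Z_AB = 14.4 - j1100 Ω = 1100∠-89.2° Ω.
Step 4 — Source phasor: V = 8.88∠-64.4° V = 3.837 - j8.008 V.
Step 5 — Ohm's law: I = V / Z_total = (3.837 - j8.008) / (14.4 - j1100) = 0.007324 + j0.003392 A.
Step 6 — Convert to polar: |I| = 0.008071 A, ∠I = 24.8°.

I = 0.008071∠24.8° A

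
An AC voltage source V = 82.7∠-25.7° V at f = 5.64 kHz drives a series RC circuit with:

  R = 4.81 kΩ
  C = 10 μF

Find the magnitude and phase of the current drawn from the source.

Step 1 — Angular frequency: ω = 2π·f = 2π·5640 = 3.544e+04 rad/s.
Step 2 — Component impedances:
  R: Z = R = 4810 Ω
  C: Z = 1/(jωC) = -j/(ω·C) = 0 - j2.822 Ω
Step 3 — Series combination: Z_total = R + C = 4810 - j2.822 Ω = 4810∠-0.0° Ω.
Step 4 — Source phasor: V = 82.7∠-25.7° V = 74.52 - j35.86 V.
Step 5 — Ohm's law: I = V / Z_total = (74.52 - j35.86) / (4810 - j2.822) = 0.0155 - j0.007447 A.
Step 6 — Convert to polar: |I| = 0.01719 A, ∠I = -25.7°.

I = 0.01719∠-25.7° A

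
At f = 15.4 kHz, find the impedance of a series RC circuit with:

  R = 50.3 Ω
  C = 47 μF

Step 1 — Angular frequency: ω = 2π·f = 2π·1.54e+04 = 9.676e+04 rad/s.
Step 2 — Component impedances:
  R: Z = R = 50.3 Ω
  C: Z = 1/(jωC) = -j/(ω·C) = 0 - j0.2199 Ω
Step 3 — Series combination: Z_total = R + C = 50.3 - j0.2199 Ω = 50.3∠-0.3° Ω.

Z = 50.3 - j0.2199 Ω = 50.3∠-0.3° Ω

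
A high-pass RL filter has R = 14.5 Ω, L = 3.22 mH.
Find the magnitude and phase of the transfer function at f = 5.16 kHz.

Step 1 — Angular frequency: ω = 2π·5160 = 3.242e+04 rad/s.
Step 2 — Transfer function: H(jω) = jωL/(R + jωL).
Step 3 — Numerator jωL = j·104.4; denominator R + jωL = 14.5 + j104.4.
Step 4 — H = 0.9811 + j0.1363.
Step 5 — Magnitude: |H| = 0.9905 (-0.1 dB); phase: φ = 7.9°.

|H| = 0.9905 (-0.1 dB), φ = 7.9°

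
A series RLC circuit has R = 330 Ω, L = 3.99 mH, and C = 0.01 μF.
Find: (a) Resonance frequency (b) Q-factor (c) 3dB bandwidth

Step 1 — Resonance condition Im(Z)=0 gives ω₀ = 1/√(LC).
Step 2 — ω₀ = 1/√(0.00399·1e-08) = 1.583e+05 rad/s.
Step 3 — f₀ = ω₀/(2π) = 2.52e+04 Hz.
Step 4 — Series Q: Q = ω₀L/R = 1.583e+05·0.00399/330 = 1.914.
Step 5 — 3dB bandwidth: Δω = ω₀/Q = 8.271e+04 rad/s; BW = Δω/(2π) = 1.316e+04 Hz.

(a) f₀ = 2.52e+04 Hz  (b) Q = 1.914  (c) BW = 1.316e+04 Hz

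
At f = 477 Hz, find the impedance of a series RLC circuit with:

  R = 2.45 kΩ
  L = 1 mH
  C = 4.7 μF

Step 1 — Angular frequency: ω = 2π·f = 2π·477 = 2997 rad/s.
Step 2 — Component impedances:
  R: Z = R = 2450 Ω
  L: Z = jωL = j·2997·0.001 = 0 + j2.997 Ω
  C: Z = 1/(jωC) = -j/(ω·C) = 0 - j70.99 Ω
Step 3 — Series combination: Z_total = R + L + C = 2450 - j67.99 Ω = 2451∠-1.6° Ω.

Z = 2450 - j67.99 Ω = 2451∠-1.6° Ω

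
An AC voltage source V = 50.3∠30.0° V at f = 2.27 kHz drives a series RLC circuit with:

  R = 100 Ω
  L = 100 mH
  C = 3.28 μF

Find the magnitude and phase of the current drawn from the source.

Step 1 — Angular frequency: ω = 2π·f = 2π·2270 = 1.426e+04 rad/s.
Step 2 — Component impedances:
  R: Z = R = 100 Ω
  L: Z = jωL = j·1.426e+04·0.1 = 0 + j1426 Ω
  C: Z = 1/(jωC) = -j/(ω·C) = 0 - j21.38 Ω
Step 3 — Series combination: Z_total = R + L + C = 100 + j1405 Ω = 1408∠85.9° Ω.
Step 4 — Source phasor: V = 50.3∠30.0° V = 43.56 + j25.15 V.
Step 5 — Ohm's law: I = V / Z_total = (43.56 + j25.15) / (100 + j1405) = 0.02001 - j0.02958 A.
Step 6 — Convert to polar: |I| = 0.03571 A, ∠I = -55.9°.

I = 0.03571∠-55.9° A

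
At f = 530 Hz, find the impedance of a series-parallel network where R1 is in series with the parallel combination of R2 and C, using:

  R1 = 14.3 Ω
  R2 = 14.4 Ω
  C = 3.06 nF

Step 1 — Angular frequency: ω = 2π·f = 2π·530 = 3330 rad/s.
Step 2 — Component impedances:
  R1: Z = R = 14.3 Ω
  R2: Z = R = 14.4 Ω
  C: Z = 1/(jωC) = -j/(ω·C) = 0 - j9.813e+04 Ω
Step 3 — Parallel branch: R2 || C = 1/(1/R2 + 1/C) = 14.4 - j0.002113 Ω.
Step 4 — Series with R1: Z_total = R1 + (R2 || C) = 28.7 - j0.002113 Ω = 28.7∠-0.0° Ω.

Z = 28.7 - j0.002113 Ω = 28.7∠-0.0° Ω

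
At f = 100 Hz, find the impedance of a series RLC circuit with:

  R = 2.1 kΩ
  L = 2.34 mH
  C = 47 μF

Step 1 — Angular frequency: ω = 2π·f = 2π·100 = 628.3 rad/s.
Step 2 — Component impedances:
  R: Z = R = 2100 Ω
  L: Z = jωL = j·628.3·0.00234 = 0 + j1.47 Ω
  C: Z = 1/(jωC) = -j/(ω·C) = 0 - j33.86 Ω
Step 3 — Series combination: Z_total = R + L + C = 2100 - j32.39 Ω = 2100∠-0.9° Ω.

Z = 2100 - j32.39 Ω = 2100∠-0.9° Ω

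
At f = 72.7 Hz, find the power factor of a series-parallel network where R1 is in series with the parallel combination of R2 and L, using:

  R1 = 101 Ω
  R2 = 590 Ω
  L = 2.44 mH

Step 1 — Angular frequency: ω = 2π·f = 2π·72.7 = 456.8 rad/s.
Step 2 — Component impedances:
  R1: Z = R = 101 Ω
  R2: Z = R = 590 Ω
  L: Z = jωL = j·456.8·0.00244 = 0 + j1.115 Ω
Step 3 — Parallel branch: R2 || L = 1/(1/R2 + 1/L) = 0.002105 + j1.115 Ω.
Step 4 — Series with R1: Z_total = R1 + (R2 || L) = 101 + j1.115 Ω = 101∠0.6° Ω.
Step 5 — Power factor: PF = cos(φ) = Re(Z)/|Z| = 101/101.01 = 0.9999.
Step 6 — Type: Im(Z) = 1.115 ⇒ lagging (phase φ = 0.6°).

PF = 0.9999 (lagging, φ = 0.6°)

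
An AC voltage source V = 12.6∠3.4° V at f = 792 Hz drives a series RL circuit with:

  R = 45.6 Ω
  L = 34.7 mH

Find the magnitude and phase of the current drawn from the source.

Step 1 — Angular frequency: ω = 2π·f = 2π·792 = 4976 rad/s.
Step 2 — Component impedances:
  R: Z = R = 45.6 Ω
  L: Z = jωL = j·4976·0.0347 = 0 + j172.7 Ω
Step 3 — Series combination: Z_total = R + L = 45.6 + j172.7 Ω = 178.6∠75.2° Ω.
Step 4 — Source phasor: V = 12.6∠3.4° V = 12.58 + j0.7473 V.
Step 5 — Ohm's law: I = V / Z_total = (12.58 + j0.7473) / (45.6 + j172.7) = 0.02203 - j0.06702 A.
Step 6 — Convert to polar: |I| = 0.07055 A, ∠I = -71.8°.

I = 0.07055∠-71.8° A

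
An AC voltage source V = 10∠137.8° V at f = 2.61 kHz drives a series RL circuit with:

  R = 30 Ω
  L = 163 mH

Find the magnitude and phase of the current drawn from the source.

Step 1 — Angular frequency: ω = 2π·f = 2π·2610 = 1.64e+04 rad/s.
Step 2 — Component impedances:
  R: Z = R = 30 Ω
  L: Z = jωL = j·1.64e+04·0.163 = 0 + j2673 Ω
Step 3 — Series combination: Z_total = R + L = 30 + j2673 Ω = 2673∠89.4° Ω.
Step 4 — Source phasor: V = 10∠137.8° V = -7.408 + j6.717 V.
Step 5 — Ohm's law: I = V / Z_total = (-7.408 + j6.717) / (30 + j2673) = 0.002482 + j0.002799 A.
Step 6 — Convert to polar: |I| = 0.003741 A, ∠I = 48.4°.

I = 0.003741∠48.4° A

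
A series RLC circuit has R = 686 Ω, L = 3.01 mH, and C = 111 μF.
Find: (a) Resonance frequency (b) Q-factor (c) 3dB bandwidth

Step 1 — Resonance condition Im(Z)=0 gives ω₀ = 1/√(LC).
Step 2 — ω₀ = 1/√(0.00301·0.000111) = 1730 rad/s.
Step 3 — f₀ = ω₀/(2π) = 275.3 Hz.
Step 4 — Series Q: Q = ω₀L/R = 1730·0.00301/686 = 0.007591.
Step 5 — 3dB bandwidth: Δω = ω₀/Q = 2.279e+05 rad/s; BW = Δω/(2π) = 3.627e+04 Hz.

(a) f₀ = 275.3 Hz  (b) Q = 0.007591  (c) BW = 3.627e+04 Hz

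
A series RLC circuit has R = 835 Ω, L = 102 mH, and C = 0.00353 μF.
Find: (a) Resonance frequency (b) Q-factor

Step 1 — Resonance condition Im(Z)=0 gives ω₀ = 1/√(LC).
Step 2 — ω₀ = 1/√(0.102·3.53e-09) = 5.27e+04 rad/s.
Step 3 — f₀ = ω₀/(2π) = 8388 Hz.
Step 4 — Series Q: Q = ω₀L/R = 5.27e+04·0.102/835 = 6.438.

(a) f₀ = 8388 Hz  (b) Q = 6.438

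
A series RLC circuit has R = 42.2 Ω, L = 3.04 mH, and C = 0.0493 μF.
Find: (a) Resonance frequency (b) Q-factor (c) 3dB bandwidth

Step 1 — Resonance condition Im(Z)=0 gives ω₀ = 1/√(LC).
Step 2 — ω₀ = 1/√(0.00304·4.93e-08) = 8.168e+04 rad/s.
Step 3 — f₀ = ω₀/(2π) = 1.3e+04 Hz.
Step 4 — Series Q: Q = ω₀L/R = 8.168e+04·0.00304/42.2 = 5.884.
Step 5 — 3dB bandwidth: Δω = ω₀/Q = 1.388e+04 rad/s; BW = Δω/(2π) = 2209 Hz.

(a) f₀ = 1.3e+04 Hz  (b) Q = 5.884  (c) BW = 2209 Hz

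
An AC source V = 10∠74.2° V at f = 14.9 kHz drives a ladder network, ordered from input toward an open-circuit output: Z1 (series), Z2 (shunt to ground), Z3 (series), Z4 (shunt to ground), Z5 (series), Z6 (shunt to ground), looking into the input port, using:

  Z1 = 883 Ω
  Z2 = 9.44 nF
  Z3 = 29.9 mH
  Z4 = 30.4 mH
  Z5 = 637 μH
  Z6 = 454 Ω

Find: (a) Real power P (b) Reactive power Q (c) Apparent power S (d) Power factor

Step 1 — Angular frequency: ω = 2π·f = 2π·1.49e+04 = 9.362e+04 rad/s.
Step 2 — Component impedances:
  Z1: Z = R = 883 Ω
  Z2: Z = 1/(jωC) = -j/(ω·C) = 0 - j1132 Ω
  Z3: Z = jωL = j·9.362e+04·0.0299 = 0 + j2799 Ω
  Z4: Z = jωL = j·9.362e+04·0.0304 = 0 + j2846 Ω
  Z5: Z = jωL = j·9.362e+04·0.000637 = 0 + j59.64 Ω
  Z6: Z = R = 454 Ω
Step 3 — Ladder network (open output): work backward from the far end, alternating series and parallel combinations. Z_in = 1043 - j1808 Ω = 2087∠-60.0° Ω.
Step 4 — Source phasor: V = 10∠74.2° V = 2.723 + j9.622 V.
Step 5 — Current: I = V / Z = -0.003341 + j0.003434 A = 0.004791∠134.2° A.
Step 6 — Complex power: S = V·I* = 0.02395 - j0.04149 VA.
Step 7 — Real power: P = Re(S) = 0.02395 W.
Step 8 — Reactive power: Q = Im(S) = -0.04149 VAR.
Step 9 — Apparent power: |S| = 0.04791 VA.
Step 10 — Power factor: PF = P/|S| = 0.4999 (leading).

(a) P = 0.02395 W  (b) Q = -0.04149 VAR  (c) S = 0.04791 VA  (d) PF = 0.4999 (leading)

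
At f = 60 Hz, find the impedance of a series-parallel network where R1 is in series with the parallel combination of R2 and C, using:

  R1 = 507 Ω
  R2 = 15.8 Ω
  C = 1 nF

Step 1 — Angular frequency: ω = 2π·f = 2π·60 = 377 rad/s.
Step 2 — Component impedances:
  R1: Z = R = 507 Ω
  R2: Z = R = 15.8 Ω
  C: Z = 1/(jωC) = -j/(ω·C) = 0 - j2.653e+06 Ω
Step 3 — Parallel branch: R2 || C = 1/(1/R2 + 1/C) = 15.8 - j9.411e-05 Ω.
Step 4 — Series with R1: Z_total = R1 + (R2 || C) = 522.8 - j9.411e-05 Ω = 522.8∠-0.0° Ω.

Z = 522.8 - j9.411e-05 Ω = 522.8∠-0.0° Ω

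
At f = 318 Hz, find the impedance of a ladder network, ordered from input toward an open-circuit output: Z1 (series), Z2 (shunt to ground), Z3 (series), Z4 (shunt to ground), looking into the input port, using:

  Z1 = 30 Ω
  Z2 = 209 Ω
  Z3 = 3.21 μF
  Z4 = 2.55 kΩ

Step 1 — Angular frequency: ω = 2π·f = 2π·318 = 1998 rad/s.
Step 2 — Component impedances:
  Z1: Z = R = 30 Ω
  Z2: Z = R = 209 Ω
  Z3: Z = 1/(jωC) = -j/(ω·C) = 0 - j155.9 Ω
  Z4: Z = R = 2550 Ω
Step 3 — Ladder network (open output): work backward from the far end, alternating series and parallel combinations. Z_in = 223.2 - j0.8919 Ω = 223.2∠-0.2° Ω.

Z = 223.2 - j0.8919 Ω = 223.2∠-0.2° Ω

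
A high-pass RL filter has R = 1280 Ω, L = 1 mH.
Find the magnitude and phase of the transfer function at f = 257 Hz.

Step 1 — Angular frequency: ω = 2π·257 = 1615 rad/s.
Step 2 — Transfer function: H(jω) = jωL/(R + jωL).
Step 3 — Numerator jωL = j·1.615; denominator R + jωL = 1280 + j1.615.
Step 4 — H = 1.591e-06 + j0.001262.
Step 5 — Magnitude: |H| = 0.001262 (-58.0 dB); phase: φ = 89.9°.

|H| = 0.001262 (-58.0 dB), φ = 89.9°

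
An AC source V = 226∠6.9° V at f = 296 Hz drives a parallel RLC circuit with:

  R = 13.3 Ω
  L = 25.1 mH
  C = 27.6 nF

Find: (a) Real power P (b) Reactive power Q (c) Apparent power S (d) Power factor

Step 1 — Angular frequency: ω = 2π·f = 2π·296 = 1860 rad/s.
Step 2 — Component impedances:
  R: Z = R = 13.3 Ω
  L: Z = jωL = j·1860·0.0251 = 0 + j46.68 Ω
  C: Z = 1/(jωC) = -j/(ω·C) = 0 - j1.948e+04 Ω
Step 3 — Parallel combination: 1/Z_total = 1/R + 1/L + 1/C; Z_total = 12.31 + j3.498 Ω = 12.79∠15.9° Ω.
Step 4 — Source phasor: V = 226∠6.9° V = 224.4 + j27.15 V.
Step 5 — Current: I = V / Z = 17.45 - j2.753 A = 17.67∠-9.0° A.
Step 6 — Complex power: S = V·I* = 3840 + j1092 VA.
Step 7 — Real power: P = Re(S) = 3840 W.
Step 8 — Reactive power: Q = Im(S) = 1092 VAR.
Step 9 — Apparent power: |S| = 3992 VA.
Step 10 — Power factor: PF = P/|S| = 0.9619 (lagging).

(a) P = 3840 W  (b) Q = 1092 VAR  (c) S = 3992 VA  (d) PF = 0.9619 (lagging)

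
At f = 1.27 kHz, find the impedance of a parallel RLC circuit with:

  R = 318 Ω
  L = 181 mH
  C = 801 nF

Step 1 — Angular frequency: ω = 2π·f = 2π·1270 = 7980 rad/s.
Step 2 — Component impedances:
  R: Z = R = 318 Ω
  L: Z = jωL = j·7980·0.181 = 0 + j1444 Ω
  C: Z = 1/(jωC) = -j/(ω·C) = 0 - j156.5 Ω
Step 3 — Parallel combination: 1/Z_total = 1/R + 1/L + 1/C; Z_total = 74.22 - j134.5 Ω = 153.6∠-61.1° Ω.

Z = 74.22 - j134.5 Ω = 153.6∠-61.1° Ω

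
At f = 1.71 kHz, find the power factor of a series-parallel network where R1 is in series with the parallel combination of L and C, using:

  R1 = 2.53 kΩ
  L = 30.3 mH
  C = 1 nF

Step 1 — Angular frequency: ω = 2π·f = 2π·1710 = 1.074e+04 rad/s.
Step 2 — Component impedances:
  R1: Z = R = 2530 Ω
  L: Z = jωL = j·1.074e+04·0.0303 = 0 + j325.6 Ω
  C: Z = 1/(jωC) = -j/(ω·C) = 0 - j9.307e+04 Ω
Step 3 — Parallel branch: L || C = 1/(1/L + 1/C) = 0 + j326.7 Ω.
Step 4 — Series with R1: Z_total = R1 + (L || C) = 2530 + j326.7 Ω = 2551∠7.4° Ω.
Step 5 — Power factor: PF = cos(φ) = Re(Z)/|Z| = 2530/2551 = 0.9918.
Step 6 — Type: Im(Z) = 326.7 ⇒ lagging (phase φ = 7.4°).

PF = 0.9918 (lagging, φ = 7.4°)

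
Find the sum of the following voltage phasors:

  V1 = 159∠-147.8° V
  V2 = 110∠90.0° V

Step 1 — Convert each phasor to rectangular form:
  V1 = 159·(cos(-147.8°) + j·sin(-147.8°)) = -134.5 - j84.73 V
  V2 = 110·(cos(90.0°) + j·sin(90.0°)) = 0 + j110 V
Step 2 — Sum components: V_total = -134.5 + j25.27 V.
Step 3 — Convert to polar: |V_total| = 136.9 V, ∠V_total = 169.4°.

V_total = 136.9∠169.4° V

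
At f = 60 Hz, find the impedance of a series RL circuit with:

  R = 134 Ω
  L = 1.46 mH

Step 1 — Angular frequency: ω = 2π·f = 2π·60 = 377 rad/s.
Step 2 — Component impedances:
  R: Z = R = 134 Ω
  L: Z = jωL = j·377·0.00146 = 0 + j0.5504 Ω
Step 3 — Series combination: Z_total = R + L = 134 + j0.5504 Ω = 134∠0.2° Ω.

Z = 134 + j0.5504 Ω = 134∠0.2° Ω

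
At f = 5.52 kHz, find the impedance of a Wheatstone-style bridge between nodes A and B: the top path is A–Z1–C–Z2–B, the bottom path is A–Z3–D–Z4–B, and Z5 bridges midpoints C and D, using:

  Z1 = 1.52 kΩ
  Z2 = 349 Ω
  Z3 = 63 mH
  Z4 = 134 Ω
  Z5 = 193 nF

Step 1 — Angular frequency: ω = 2π·f = 2π·5520 = 3.468e+04 rad/s.
Step 2 — Component impedances:
  Z1: Z = R = 1520 Ω
  Z2: Z = R = 349 Ω
  Z3: Z = jωL = j·3.468e+04·0.063 = 0 + j2185 Ω
  Z4: Z = R = 134 Ω
  Z5: Z = 1/(jωC) = -j/(ω·C) = 0 - j149.4 Ω
Step 3 — Bridge requires nodal analysis (the Z5 bridge couples midpoints C and D, so the two paths cannot be reduced to a simple series/parallel combination). Setting node B to ground and injecting 1 A at node A, the 3-node admittance system at A, C, D solves to V_A = Z_AB = 1170 + j739.7 Ω = 1384∠32.3° Ω.

Z = 1170 + j739.7 Ω = 1384∠32.3° Ω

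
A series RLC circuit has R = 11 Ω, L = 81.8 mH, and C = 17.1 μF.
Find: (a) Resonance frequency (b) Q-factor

Step 1 — Resonance condition Im(Z)=0 gives ω₀ = 1/√(LC).
Step 2 — ω₀ = 1/√(0.0818·1.71e-05) = 845.5 rad/s.
Step 3 — f₀ = ω₀/(2π) = 134.6 Hz.
Step 4 — Series Q: Q = ω₀L/R = 845.5·0.0818/11 = 6.288.

(a) f₀ = 134.6 Hz  (b) Q = 6.288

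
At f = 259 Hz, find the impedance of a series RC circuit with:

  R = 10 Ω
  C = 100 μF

Step 1 — Angular frequency: ω = 2π·f = 2π·259 = 1627 rad/s.
Step 2 — Component impedances:
  R: Z = R = 10 Ω
  C: Z = 1/(jωC) = -j/(ω·C) = 0 - j6.145 Ω
Step 3 — Series combination: Z_total = R + C = 10 - j6.145 Ω = 11.74∠-31.6° Ω.

Z = 10 - j6.145 Ω = 11.74∠-31.6° Ω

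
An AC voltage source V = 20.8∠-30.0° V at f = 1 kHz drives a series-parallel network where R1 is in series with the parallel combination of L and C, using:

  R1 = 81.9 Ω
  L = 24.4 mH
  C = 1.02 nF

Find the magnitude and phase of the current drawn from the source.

Step 1 — Angular frequency: ω = 2π·f = 2π·1000 = 6283 rad/s.
Step 2 — Component impedances:
  R1: Z = R = 81.9 Ω
  L: Z = jωL = j·6283·0.0244 = 0 + j153.3 Ω
  C: Z = 1/(jωC) = -j/(ω·C) = 0 - j1.56e+05 Ω
Step 3 — Parallel branch: L || C = 1/(1/L + 1/C) = 0 + j153.5 Ω.
Step 4 — Series with R1: Z_total = R1 + (L || C) = 81.9 + j153.5 Ω = 173.9∠61.9° Ω.
Step 5 — Source phasor: V = 20.8∠-30.0° V = 18.01 - j10.4 V.
Step 6 — Ohm's law: I = V / Z_total = (18.01 - j10.4) / (81.9 + j153.5) = -0.003989 - j0.1195 A.
Step 7 — Convert to polar: |I| = 0.1196 A, ∠I = -91.9°.

I = 0.1196∠-91.9° A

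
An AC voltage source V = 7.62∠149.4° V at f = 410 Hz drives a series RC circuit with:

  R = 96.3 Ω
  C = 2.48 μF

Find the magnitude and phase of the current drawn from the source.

Step 1 — Angular frequency: ω = 2π·f = 2π·410 = 2576 rad/s.
Step 2 — Component impedances:
  R: Z = R = 96.3 Ω
  C: Z = 1/(jωC) = -j/(ω·C) = 0 - j156.5 Ω
Step 3 — Series combination: Z_total = R + C = 96.3 - j156.5 Ω = 183.8∠-58.4° Ω.
Step 4 — Source phasor: V = 7.62∠149.4° V = -6.559 + j3.879 V.
Step 5 — Ohm's law: I = V / Z_total = (-6.559 + j3.879) / (96.3 - j156.5) = -0.03668 - j0.01934 A.
Step 6 — Convert to polar: |I| = 0.04146 A, ∠I = -152.2°.

I = 0.04146∠-152.2° A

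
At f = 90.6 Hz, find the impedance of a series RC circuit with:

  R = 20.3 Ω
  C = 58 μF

Step 1 — Angular frequency: ω = 2π·f = 2π·90.6 = 569.3 rad/s.
Step 2 — Component impedances:
  R: Z = R = 20.3 Ω
  C: Z = 1/(jωC) = -j/(ω·C) = 0 - j30.29 Ω
Step 3 — Series combination: Z_total = R + C = 20.3 - j30.29 Ω = 36.46∠-56.2° Ω.

Z = 20.3 - j30.29 Ω = 36.46∠-56.2° Ω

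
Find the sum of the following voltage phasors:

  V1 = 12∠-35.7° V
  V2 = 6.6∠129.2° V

Step 1 — Convert each phasor to rectangular form:
  V1 = 12·(cos(-35.7°) + j·sin(-35.7°)) = 9.745 - j7.002 V
  V2 = 6.6·(cos(129.2°) + j·sin(129.2°)) = -4.171 + j5.115 V
Step 2 — Sum components: V_total = 5.574 - j1.888 V.
Step 3 — Convert to polar: |V_total| = 5.885 V, ∠V_total = -18.7°.

V_total = 5.885∠-18.7° V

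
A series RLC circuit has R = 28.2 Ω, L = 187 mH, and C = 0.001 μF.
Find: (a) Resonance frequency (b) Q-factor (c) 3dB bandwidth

Step 1 — Resonance: ω₀ = 1/√(LC) = 1/√(0.187·1e-09) = 7.313e+04 rad/s.
Step 2 — f₀ = ω₀/(2π) = 1.164e+04 Hz.
Step 3 — Series Q: Q = ω₀L/R = 7.313e+04·0.187/28.2 = 484.9.
Step 4 — Bandwidth: Δω = ω₀/Q = 150.8 rad/s; BW = Δω/(2π) = 24 Hz.

(a) f₀ = 1.164e+04 Hz  (b) Q = 484.9  (c) BW = 24 Hz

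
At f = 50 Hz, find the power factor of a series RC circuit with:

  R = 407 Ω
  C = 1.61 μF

Step 1 — Angular frequency: ω = 2π·f = 2π·50 = 314.2 rad/s.
Step 2 — Component impedances:
  R: Z = R = 407 Ω
  C: Z = 1/(jωC) = -j/(ω·C) = 0 - j1977 Ω
Step 3 — Series combination: Z_total = R + C = 407 - j1977 Ω = 2019∠-78.4° Ω.
Step 4 — Power factor: PF = cos(φ) = Re(Z)/|Z| = 407/2019 = 0.2016.
Step 5 — Type: Im(Z) = -1977 ⇒ leading (phase φ = -78.4°).

PF = 0.2016 (leading, φ = -78.4°)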